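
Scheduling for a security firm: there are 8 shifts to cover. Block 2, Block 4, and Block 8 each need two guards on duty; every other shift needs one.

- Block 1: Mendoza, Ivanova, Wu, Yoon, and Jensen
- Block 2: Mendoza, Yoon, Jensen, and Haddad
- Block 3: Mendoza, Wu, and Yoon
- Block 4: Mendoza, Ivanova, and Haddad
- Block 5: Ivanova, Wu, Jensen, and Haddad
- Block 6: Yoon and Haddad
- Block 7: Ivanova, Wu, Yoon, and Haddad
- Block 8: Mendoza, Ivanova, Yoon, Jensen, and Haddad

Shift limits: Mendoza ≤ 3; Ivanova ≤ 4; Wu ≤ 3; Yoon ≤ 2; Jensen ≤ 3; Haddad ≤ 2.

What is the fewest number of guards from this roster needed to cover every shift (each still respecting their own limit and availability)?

11 slots to fill and no one can take more than 4, so at least ⌈11/4⌉ = 3 guards are needed.
Any 3 guards together have capacity at most 4+3+3 = 10 < 11 slots, so 3 can never suffice.
Mendoza, Ivanova, Wu, and Yoon alone can cover everything: Block 1→Wu, Block 2→Mendoza+Yoon, Block 3→Wu, Block 4→Mendoza+Ivanova, Block 5→Ivanova, Block 6→Yoon, Block 7→Ivanova, Block 8→Mendoza+Ivanova.

4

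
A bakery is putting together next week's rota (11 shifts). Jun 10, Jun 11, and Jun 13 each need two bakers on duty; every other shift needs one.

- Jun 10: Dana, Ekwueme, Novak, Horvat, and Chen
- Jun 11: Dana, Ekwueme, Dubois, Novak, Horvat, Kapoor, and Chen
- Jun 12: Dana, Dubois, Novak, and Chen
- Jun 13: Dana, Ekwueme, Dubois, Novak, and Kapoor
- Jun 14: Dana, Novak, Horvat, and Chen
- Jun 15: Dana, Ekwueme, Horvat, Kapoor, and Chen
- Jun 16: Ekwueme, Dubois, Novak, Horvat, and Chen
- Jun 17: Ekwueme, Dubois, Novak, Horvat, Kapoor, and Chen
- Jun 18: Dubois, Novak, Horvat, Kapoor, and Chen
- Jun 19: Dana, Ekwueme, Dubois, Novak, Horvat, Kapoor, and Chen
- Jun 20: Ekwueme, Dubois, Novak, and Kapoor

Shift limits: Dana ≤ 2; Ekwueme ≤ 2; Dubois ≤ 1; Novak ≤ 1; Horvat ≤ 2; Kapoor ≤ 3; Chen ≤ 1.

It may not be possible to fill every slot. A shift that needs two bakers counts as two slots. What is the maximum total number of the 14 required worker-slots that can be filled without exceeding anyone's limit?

12

Total capacity across all bakers is 2+2+1+1+2+3+1 = 12, and 14 slots are needed, so at most 12 can be filled.
An assignment achieving 12: Jun 10→Ekwueme+Novak, Jun 11→Chen, Jun 12→Dana, Jun 13→Dubois+Kapoor, Jun 14→Dana, Jun 15→Horvat, Jun 16→Horvat, Jun 17→Kapoor, Jun 18→Kapoor, Jun 20→Ekwueme.
Loads: Dana 2/2, Ekwueme 2/2, Dubois 1/1, Novak 1/1, Horvat 2/2, Kapoor 3/3, Chen 1/1.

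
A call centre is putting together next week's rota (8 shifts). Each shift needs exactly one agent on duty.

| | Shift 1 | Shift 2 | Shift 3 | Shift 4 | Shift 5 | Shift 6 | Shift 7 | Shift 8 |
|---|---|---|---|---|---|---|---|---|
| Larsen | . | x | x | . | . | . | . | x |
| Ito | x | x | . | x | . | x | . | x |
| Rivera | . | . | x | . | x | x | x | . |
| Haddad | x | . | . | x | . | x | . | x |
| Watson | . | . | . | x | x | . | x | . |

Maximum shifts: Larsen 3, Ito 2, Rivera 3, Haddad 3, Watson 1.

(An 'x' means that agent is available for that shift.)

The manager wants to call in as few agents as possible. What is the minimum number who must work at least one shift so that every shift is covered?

3

8 slots to fill and no one can take more than 3, so at least ⌈8/3⌉ = 3 agents are needed.
Larsen, Ito, and Rivera alone can cover everything: Shift 1→Ito, Shift 2→Larsen, Shift 3→Larsen, Shift 4→Ito, Shift 5→Rivera, Shift 6→Rivera, Shift 7→Rivera, Shift 8→Larsen.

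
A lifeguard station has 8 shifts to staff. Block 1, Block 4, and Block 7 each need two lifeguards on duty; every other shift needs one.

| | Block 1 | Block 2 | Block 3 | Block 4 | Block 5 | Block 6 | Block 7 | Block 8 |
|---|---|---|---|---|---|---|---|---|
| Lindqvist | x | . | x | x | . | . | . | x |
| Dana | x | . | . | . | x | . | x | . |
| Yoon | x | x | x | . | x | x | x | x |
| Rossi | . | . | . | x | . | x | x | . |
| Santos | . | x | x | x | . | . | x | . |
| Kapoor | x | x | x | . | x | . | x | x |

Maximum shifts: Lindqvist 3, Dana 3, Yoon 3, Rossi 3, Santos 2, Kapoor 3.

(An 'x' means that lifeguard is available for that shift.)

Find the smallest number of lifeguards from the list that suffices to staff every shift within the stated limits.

4

11 slots to fill and no one can take more than 3, so at least ⌈11/3⌉ = 4 lifeguards are needed.
Lindqvist, Dana, Yoon, and Rossi alone can cover everything: Block 1→Dana+Yoon, Block 2→Yoon, Block 3→Lindqvist, Block 4→Lindqvist+Rossi, Block 5→Dana, Block 6→Yoon, Block 7→Dana+Rossi, Block 8→Lindqvist.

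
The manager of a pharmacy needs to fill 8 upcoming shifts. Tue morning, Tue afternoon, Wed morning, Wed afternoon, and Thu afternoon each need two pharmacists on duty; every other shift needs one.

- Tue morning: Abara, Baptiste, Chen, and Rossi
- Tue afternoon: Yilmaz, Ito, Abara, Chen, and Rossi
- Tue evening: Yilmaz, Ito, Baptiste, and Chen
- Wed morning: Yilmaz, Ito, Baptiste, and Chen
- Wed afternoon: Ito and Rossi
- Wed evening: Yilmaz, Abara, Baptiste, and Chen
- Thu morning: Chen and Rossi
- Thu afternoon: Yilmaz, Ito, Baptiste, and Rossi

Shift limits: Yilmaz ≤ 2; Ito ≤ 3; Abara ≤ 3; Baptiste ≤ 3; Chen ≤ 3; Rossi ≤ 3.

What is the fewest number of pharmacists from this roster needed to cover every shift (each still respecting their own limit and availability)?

13 slots to fill and no one can take more than 3, so at least ⌈13/3⌉ = 5 pharmacists are needed.
Yilmaz, Ito, Abara, Baptiste, and Rossi alone can cover everything: Tue morning→Abara+Baptiste, Tue afternoon→Ito+Abara, Tue evening→Yilmaz, Wed morning→Yilmaz+Ito, Wed afternoon→Ito+Rossi, Wed evening→Abara, Thu morning→Rossi, Thu afternoon→Baptiste+Rossi.

5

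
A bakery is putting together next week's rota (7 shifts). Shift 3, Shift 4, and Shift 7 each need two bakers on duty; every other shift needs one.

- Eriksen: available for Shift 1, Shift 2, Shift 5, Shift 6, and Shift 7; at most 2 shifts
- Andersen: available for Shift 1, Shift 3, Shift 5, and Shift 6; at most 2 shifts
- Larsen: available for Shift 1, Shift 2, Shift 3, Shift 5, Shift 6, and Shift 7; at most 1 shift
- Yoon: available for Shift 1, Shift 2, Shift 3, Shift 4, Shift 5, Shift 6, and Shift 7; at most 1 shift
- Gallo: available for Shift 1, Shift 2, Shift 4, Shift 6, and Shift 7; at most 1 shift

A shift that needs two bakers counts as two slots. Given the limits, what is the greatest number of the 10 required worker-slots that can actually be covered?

7

Total capacity across all bakers is 2+2+1+1+1 = 7, and 10 slots are needed, so at most 7 can be filled.
An assignment achieving 7: Shift 1→Andersen, Shift 2→Eriksen, Shift 3→Andersen+Larsen, Shift 4→Yoon+Gallo, Shift 5→Eriksen.
Loads: Eriksen 2/2, Andersen 2/2, Larsen 1/1, Yoon 1/1, Gallo 1/1.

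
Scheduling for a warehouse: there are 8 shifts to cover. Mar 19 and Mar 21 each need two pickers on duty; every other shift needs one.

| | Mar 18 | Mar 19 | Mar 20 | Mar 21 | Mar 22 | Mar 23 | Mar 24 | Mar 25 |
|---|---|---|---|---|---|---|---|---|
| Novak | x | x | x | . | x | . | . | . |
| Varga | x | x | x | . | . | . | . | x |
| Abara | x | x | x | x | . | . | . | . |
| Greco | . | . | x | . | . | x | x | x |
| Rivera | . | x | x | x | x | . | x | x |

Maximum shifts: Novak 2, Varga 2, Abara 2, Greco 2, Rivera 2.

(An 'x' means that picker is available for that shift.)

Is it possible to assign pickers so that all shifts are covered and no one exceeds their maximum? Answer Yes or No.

Yes

Mar 21 can only be covered by Abara and Rivera, so that assignment is forced.
Mar 23 can only be covered by Greco, so that assignment is forced.
One valid schedule: Mar 18→Novak, Mar 19→Abara+Rivera, Mar 20→Varga, Mar 21→Abara+Rivera, Mar 22→Novak, Mar 23→Greco, Mar 24→Greco, Mar 25→Varga.
Loads: Novak 2/2, Varga 2/2, Abara 2/2, Greco 2/2, Rivera 2/2 — all within limits.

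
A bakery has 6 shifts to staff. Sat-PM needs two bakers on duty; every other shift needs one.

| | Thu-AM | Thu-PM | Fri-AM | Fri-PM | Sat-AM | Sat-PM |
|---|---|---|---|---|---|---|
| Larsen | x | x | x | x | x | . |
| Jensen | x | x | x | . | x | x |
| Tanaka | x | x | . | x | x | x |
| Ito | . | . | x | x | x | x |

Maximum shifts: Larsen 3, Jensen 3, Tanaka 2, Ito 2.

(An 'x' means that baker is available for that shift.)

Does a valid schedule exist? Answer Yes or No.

Yes

One valid schedule: Thu-AM→Larsen, Thu-PM→Larsen, Fri-AM→Larsen, Fri-PM→Tanaka, Sat-AM→Jensen, Sat-PM→Jensen+Tanaka.
Loads: Larsen 3/3, Jensen 2/3, Tanaka 2/2, Ito 0/2 — all within limits.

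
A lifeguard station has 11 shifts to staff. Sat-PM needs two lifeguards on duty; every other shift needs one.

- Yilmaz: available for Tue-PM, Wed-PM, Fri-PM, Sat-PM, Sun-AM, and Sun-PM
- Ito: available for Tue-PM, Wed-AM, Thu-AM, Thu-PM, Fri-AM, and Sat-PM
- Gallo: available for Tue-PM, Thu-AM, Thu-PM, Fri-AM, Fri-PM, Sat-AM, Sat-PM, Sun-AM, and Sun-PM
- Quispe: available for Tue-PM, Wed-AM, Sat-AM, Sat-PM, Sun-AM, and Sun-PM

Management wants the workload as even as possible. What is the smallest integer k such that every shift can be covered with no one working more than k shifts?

3

With 4 lifeguards and 12 worker-slots to fill, someone must work at least ⌈12/4⌉ = 3 shifts, so k ≥ 3.
k = 3 works: Tue-PM→Quispe, Wed-AM→Ito, Wed-PM→Yilmaz, Thu-AM→Ito, Thu-PM→Ito, Fri-AM→Gallo, Fri-PM→Yilmaz, Sat-AM→Gallo, Sat-PM→Gallo+Quispe, Sun-AM→Yilmaz, Sun-PM→Quispe.
Loads: Yilmaz 3, Ito 3, Gallo 3, Quispe 3 — all ≤ 3.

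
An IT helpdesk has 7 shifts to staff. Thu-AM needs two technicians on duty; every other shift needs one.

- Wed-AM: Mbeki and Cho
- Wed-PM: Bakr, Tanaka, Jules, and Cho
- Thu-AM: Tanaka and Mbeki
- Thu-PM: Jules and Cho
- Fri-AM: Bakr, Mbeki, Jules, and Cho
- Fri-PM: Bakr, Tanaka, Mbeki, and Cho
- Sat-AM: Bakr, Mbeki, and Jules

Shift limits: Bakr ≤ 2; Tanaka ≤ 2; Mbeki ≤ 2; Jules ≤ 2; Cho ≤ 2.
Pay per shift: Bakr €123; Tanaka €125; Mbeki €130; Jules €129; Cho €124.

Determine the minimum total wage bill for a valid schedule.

Thu-AM can only be covered by Tanaka and Mbeki, so that assignment is forced.
Picking the cheapest available technician for each shift independently would cost €995, but that ignores the shift limits.
An optimal schedule: Wed-AM→Cho, Wed-PM→Bakr, Thu-AM→Tanaka+Mbeki, Thu-PM→Cho, Fri-AM→Jules, Fri-PM→Tanaka, Sat-AM→Bakr.
Total: 124 + 123 + 125 + 130 + 124 + 129 + 125 + 123 = €1003.

€1003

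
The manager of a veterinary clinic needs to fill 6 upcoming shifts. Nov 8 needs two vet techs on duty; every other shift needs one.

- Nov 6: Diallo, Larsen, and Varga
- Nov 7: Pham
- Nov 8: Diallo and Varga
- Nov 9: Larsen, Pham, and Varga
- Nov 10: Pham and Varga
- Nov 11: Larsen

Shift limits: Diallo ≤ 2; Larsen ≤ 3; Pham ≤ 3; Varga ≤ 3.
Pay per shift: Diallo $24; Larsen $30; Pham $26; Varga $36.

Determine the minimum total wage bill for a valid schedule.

Nov 7 can only be covered by Pham, so that assignment is forced.
Nov 8 can only be covered by Diallo and Varga, so that assignment is forced.
Nov 11 can only be covered by Larsen, so that assignment is forced.
Picking the cheapest available vet tech for each shift independently would cost $192, and that bound is achievable.
An optimal schedule: Nov 6→Diallo, Nov 7→Pham, Nov 8→Diallo+Varga, Nov 9→Pham, Nov 10→Pham, Nov 11→Larsen.
Total: 24 + 26 + 24 + 36 + 26 + 26 + 30 = $192.

$192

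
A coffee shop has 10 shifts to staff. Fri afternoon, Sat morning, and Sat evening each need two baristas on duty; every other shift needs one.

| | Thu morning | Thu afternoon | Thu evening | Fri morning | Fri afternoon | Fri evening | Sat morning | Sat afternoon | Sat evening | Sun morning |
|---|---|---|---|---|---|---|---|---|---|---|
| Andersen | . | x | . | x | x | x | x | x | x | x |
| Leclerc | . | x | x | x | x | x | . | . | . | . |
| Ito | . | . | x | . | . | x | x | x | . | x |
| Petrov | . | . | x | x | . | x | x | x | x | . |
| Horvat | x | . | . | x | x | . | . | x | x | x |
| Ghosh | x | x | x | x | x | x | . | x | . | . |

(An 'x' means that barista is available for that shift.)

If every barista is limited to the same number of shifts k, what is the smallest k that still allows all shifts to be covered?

3

With 6 baristas and 13 worker-slots to fill, someone must work at least ⌈13/6⌉ = 3 shifts, so k ≥ 3.
k = 3 works: Thu morning→Horvat, Thu afternoon→Andersen, Thu evening→Leclerc, Fri morning→Leclerc, Fri afternoon→Horvat+Ghosh, Fri evening→Leclerc, Sat morning→Andersen+Ito, Sat afternoon→Ito, Sat evening→Andersen+Petrov, Sun morning→Ito.
Loads: Andersen 3, Leclerc 3, Ito 3, Petrov 1, Horvat 2, Ghosh 1 — all ≤ 3.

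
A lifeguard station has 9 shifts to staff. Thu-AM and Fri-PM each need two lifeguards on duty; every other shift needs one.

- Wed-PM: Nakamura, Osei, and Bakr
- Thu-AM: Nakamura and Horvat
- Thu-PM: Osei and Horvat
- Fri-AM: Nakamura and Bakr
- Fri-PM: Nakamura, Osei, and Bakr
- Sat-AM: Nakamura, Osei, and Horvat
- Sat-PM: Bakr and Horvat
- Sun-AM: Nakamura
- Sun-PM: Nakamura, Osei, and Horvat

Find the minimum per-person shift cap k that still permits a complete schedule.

With 4 lifeguards and 11 worker-slots to fill, someone must work at least ⌈11/4⌉ = 3 shifts, so k ≥ 3.
k = 3 works: Wed-PM→Osei, Thu-AM→Nakamura+Horvat, Thu-PM→Osei, Fri-AM→Nakamura, Fri-PM→Osei+Bakr, Sat-AM→Horvat, Sat-PM→Bakr, Sun-AM→Nakamura, Sun-PM→Horvat.
Loads: Nakamura 3, Osei 3, Bakr 2, Horvat 3 — all ≤ 3.

3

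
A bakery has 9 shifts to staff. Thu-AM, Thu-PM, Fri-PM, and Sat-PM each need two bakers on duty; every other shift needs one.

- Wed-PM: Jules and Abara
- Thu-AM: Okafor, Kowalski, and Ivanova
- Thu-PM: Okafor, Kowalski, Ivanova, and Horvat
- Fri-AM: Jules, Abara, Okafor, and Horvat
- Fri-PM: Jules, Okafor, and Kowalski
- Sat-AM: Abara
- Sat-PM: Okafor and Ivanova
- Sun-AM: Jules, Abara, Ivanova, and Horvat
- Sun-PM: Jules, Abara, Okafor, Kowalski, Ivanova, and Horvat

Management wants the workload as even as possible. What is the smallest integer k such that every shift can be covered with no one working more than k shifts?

3

With 6 bakers and 13 worker-slots to fill, someone must work at least ⌈13/6⌉ = 3 shifts, so k ≥ 3.
k = 3 works: Wed-PM→Jules, Thu-AM→Okafor+Kowalski, Thu-PM→Kowalski+Ivanova, Fri-AM→Jules, Fri-PM→Jules+Okafor, Sat-AM→Abara, Sat-PM→Okafor+Ivanova, Sun-AM→Abara, Sun-PM→Abara.
Loads: Jules 3, Abara 3, Okafor 3, Kowalski 2, Ivanova 2, Horvat 0 — all ≤ 3.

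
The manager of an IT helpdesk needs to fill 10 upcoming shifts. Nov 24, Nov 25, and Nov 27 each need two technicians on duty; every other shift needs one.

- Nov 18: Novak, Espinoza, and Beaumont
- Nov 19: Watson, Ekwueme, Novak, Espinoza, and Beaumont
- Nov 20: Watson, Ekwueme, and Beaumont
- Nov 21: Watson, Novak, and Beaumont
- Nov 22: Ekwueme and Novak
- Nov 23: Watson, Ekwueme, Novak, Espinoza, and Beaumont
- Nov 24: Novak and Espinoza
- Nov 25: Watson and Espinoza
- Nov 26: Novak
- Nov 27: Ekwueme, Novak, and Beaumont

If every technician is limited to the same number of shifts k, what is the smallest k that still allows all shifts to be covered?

3

With 5 technicians and 13 worker-slots to fill, someone must work at least ⌈13/5⌉ = 3 shifts, so k ≥ 3.
k = 3 works: Nov 18→Novak, Nov 19→Ekwueme, Nov 20→Watson, Nov 21→Watson, Nov 22→Ekwueme, Nov 23→Espinoza, Nov 24→Novak+Espinoza, Nov 25→Watson+Espinoza, Nov 26→Novak, Nov 27→Ekwueme+Beaumont.
Loads: Watson 3, Ekwueme 3, Novak 3, Espinoza 3, Beaumont 1 — all ≤ 3.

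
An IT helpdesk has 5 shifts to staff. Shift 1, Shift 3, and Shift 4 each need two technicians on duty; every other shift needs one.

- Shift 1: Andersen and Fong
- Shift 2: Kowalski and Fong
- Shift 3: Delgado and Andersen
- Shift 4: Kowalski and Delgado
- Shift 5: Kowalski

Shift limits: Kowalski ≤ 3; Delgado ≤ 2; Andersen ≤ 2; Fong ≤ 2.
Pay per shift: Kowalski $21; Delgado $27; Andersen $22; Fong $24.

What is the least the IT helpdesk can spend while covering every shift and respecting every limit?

$185

Shift 1 can only be covered by Andersen and Fong, so that assignment is forced.
Shift 3 can only be covered by Delgado and Andersen, so that assignment is forced.
Shift 4 can only be covered by Kowalski and Delgado, so that assignment is forced.
Picking the cheapest available technician for each shift independently would cost $185, and that bound is achievable.
An optimal schedule: Shift 1→Andersen+Fong, Shift 2→Kowalski, Shift 3→Delgado+Andersen, Shift 4→Kowalski+Delgado, Shift 5→Kowalski.
Total: 22 + 24 + 21 + 27 + 22 + 21 + 27 + 21 = $185.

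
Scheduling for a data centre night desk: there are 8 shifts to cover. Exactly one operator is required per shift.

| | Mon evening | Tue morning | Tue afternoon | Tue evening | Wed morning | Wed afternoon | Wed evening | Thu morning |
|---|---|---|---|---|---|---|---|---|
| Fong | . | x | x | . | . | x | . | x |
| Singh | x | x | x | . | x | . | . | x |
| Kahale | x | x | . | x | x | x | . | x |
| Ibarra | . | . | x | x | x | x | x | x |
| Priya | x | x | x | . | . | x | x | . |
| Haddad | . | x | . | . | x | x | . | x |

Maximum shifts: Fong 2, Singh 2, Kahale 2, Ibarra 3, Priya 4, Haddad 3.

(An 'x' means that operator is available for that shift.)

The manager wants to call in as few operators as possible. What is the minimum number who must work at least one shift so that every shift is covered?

8 slots to fill and no one can take more than 4, so at least ⌈8/4⌉ = 2 operators are needed.
Any 2 operators together have capacity at most 4+3 = 7 < 8 slots, so 2 can never suffice.
Fong, Kahale, and Priya alone can cover everything: Mon evening→Priya, Tue morning→Priya, Tue afternoon→Fong, Tue evening→Kahale, Wed morning→Kahale, Wed afternoon→Priya, Wed evening→Priya, Thu morning→Fong.

3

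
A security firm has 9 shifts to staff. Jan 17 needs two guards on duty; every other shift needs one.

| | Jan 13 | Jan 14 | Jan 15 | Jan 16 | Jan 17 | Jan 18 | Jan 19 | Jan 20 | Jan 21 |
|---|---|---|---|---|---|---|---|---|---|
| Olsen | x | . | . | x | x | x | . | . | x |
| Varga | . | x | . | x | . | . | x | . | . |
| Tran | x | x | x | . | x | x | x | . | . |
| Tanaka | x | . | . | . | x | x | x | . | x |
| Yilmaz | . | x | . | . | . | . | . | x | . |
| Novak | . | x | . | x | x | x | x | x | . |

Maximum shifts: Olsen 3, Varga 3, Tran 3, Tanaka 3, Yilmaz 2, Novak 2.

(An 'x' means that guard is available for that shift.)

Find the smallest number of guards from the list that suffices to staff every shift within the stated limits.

4

10 slots to fill and no one can take more than 3, so at least ⌈10/3⌉ = 4 guards are needed.
Olsen, Varga, Tran, and Yilmaz alone can cover everything: Jan 13→Olsen, Jan 14→Varga, Jan 15→Tran, Jan 16→Varga, Jan 17→Olsen+Tran, Jan 18→Tran, Jan 19→Varga, Jan 20→Yilmaz, Jan 21→Olsen.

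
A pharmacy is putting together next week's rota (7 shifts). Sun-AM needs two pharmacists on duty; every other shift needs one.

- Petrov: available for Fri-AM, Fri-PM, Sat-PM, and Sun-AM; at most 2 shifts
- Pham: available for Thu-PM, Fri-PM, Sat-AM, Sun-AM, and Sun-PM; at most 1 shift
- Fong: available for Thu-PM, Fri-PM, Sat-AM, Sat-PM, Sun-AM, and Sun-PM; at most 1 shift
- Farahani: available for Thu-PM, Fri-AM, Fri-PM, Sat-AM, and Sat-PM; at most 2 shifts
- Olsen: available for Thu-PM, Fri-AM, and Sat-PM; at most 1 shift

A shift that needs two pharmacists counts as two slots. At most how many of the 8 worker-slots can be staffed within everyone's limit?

Total capacity across all pharmacists is 2+1+1+2+1 = 7, and 8 slots are needed, so at most 7 can be filled.
An assignment achieving 7: Thu-PM→Farahani, Fri-AM→Petrov, Fri-PM→Farahani, Sat-AM→Fong, Sat-PM→Olsen, Sun-AM→Petrov, Sun-PM→Pham.
Loads: Petrov 2/2, Pham 1/1, Fong 1/1, Farahani 2/2, Olsen 1/1.

7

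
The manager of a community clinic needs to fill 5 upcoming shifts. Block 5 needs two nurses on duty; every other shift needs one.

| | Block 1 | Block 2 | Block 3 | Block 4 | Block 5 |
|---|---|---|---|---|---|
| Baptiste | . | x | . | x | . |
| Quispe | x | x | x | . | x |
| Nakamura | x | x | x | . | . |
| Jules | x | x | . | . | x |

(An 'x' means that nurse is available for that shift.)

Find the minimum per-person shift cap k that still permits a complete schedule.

With 4 nurses and 6 worker-slots to fill, someone must work at least ⌈6/4⌉ = 2 shifts, so k ≥ 2.
k = 2 works: Block 1→Nakamura, Block 2→Baptiste, Block 3→Quispe, Block 4→Baptiste, Block 5→Quispe+Jules.
Loads: Baptiste 2, Quispe 2, Nakamura 1, Jules 1 — all ≤ 2.

2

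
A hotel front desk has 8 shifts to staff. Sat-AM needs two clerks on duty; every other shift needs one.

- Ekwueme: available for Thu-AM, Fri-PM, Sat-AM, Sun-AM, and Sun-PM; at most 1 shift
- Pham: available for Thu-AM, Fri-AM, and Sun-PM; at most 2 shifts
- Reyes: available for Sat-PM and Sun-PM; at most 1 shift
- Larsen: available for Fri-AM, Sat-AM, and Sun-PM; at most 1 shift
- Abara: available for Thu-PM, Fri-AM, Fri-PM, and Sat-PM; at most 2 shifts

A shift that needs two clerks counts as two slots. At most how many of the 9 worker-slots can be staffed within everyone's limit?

Total capacity across all clerks is 1+2+1+1+2 = 7, and 9 slots are needed, so at most 7 can be filled.
An assignment achieving 7: Thu-AM→Pham, Thu-PM→Abara, Fri-AM→Pham, Fri-PM→Abara, Sat-AM→Larsen, Sat-PM→Reyes, Sun-AM→Ekwueme.
Loads: Ekwueme 1/1, Pham 2/2, Reyes 1/1, Larsen 1/1, Abara 2/2.

7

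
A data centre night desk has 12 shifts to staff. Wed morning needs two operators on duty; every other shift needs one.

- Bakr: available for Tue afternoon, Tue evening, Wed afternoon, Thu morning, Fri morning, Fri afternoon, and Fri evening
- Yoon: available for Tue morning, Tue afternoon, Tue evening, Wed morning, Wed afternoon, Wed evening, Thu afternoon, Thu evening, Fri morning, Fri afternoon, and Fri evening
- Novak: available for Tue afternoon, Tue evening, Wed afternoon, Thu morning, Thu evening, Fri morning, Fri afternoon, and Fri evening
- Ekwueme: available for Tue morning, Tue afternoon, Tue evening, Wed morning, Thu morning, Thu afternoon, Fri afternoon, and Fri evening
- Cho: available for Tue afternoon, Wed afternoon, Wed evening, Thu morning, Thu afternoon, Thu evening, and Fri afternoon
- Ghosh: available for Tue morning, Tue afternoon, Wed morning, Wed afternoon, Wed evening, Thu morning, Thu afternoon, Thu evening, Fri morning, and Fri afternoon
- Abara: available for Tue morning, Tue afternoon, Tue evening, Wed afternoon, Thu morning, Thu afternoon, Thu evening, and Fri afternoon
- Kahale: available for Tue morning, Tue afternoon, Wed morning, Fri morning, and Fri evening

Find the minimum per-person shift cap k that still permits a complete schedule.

2

With 8 operators and 13 worker-slots to fill, someone must work at least ⌈13/8⌉ = 2 shifts, so k ≥ 2.
k = 2 works: Tue morning→Yoon, Tue afternoon→Abara, Tue evening→Bakr, Wed morning→Ekwueme+Ghosh, Wed afternoon→Cho, Wed evening→Yoon, Thu morning→Cho, Thu afternoon→Ekwueme, Thu evening→Novak, Fri morning→Bakr, Fri afternoon→Ghosh, Fri evening→Novak.
Loads: Bakr 2, Yoon 2, Novak 2, Ekwueme 2, Cho 2, Ghosh 2, Abara 1, Kahale 0 — all ≤ 2.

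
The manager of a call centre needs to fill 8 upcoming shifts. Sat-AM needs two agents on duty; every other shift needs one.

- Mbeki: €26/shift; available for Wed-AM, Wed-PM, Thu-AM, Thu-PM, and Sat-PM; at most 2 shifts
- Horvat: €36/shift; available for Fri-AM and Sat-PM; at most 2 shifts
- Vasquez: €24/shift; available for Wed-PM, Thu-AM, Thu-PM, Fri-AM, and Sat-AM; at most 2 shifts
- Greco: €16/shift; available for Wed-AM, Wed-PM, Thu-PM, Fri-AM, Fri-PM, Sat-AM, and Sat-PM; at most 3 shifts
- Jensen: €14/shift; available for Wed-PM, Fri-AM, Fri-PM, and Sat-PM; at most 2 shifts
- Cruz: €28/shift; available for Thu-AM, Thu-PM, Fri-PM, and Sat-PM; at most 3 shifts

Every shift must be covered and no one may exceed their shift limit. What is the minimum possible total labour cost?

Sat-AM can only be covered by Vasquez and Greco, so that assignment is forced.
Picking the cheapest available agent for each shift independently would cost €152, but that ignores the shift limits.
An optimal schedule: Wed-AM→Greco, Wed-PM→Jensen, Thu-AM→Vasquez, Thu-PM→Mbeki, Fri-AM→Greco, Fri-PM→Jensen, Sat-AM→Greco+Vasquez, Sat-PM→Mbeki.
Total: 16 + 14 + 24 + 26 + 16 + 14 + 16 + 24 + 26 = €176.

€176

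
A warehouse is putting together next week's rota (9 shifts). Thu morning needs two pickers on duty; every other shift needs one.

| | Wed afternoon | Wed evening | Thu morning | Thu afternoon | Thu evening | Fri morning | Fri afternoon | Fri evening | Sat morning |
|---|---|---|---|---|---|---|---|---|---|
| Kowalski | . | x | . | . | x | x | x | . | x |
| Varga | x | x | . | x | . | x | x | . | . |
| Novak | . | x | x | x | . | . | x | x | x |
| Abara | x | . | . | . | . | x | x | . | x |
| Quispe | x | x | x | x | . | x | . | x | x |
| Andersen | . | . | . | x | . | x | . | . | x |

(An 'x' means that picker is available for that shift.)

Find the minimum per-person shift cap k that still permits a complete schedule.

2

With 6 pickers and 10 worker-slots to fill, someone must work at least ⌈10/6⌉ = 2 shifts, so k ≥ 2.
k = 2 works: Wed afternoon→Varga, Wed evening→Kowalski, Thu morning→Novak+Quispe, Thu afternoon→Varga, Thu evening→Kowalski, Fri morning→Abara, Fri afternoon→Abara, Fri evening→Novak, Sat morning→Quispe.
Loads: Kowalski 2, Varga 2, Novak 2, Abara 2, Quispe 2, Andersen 0 — all ≤ 2.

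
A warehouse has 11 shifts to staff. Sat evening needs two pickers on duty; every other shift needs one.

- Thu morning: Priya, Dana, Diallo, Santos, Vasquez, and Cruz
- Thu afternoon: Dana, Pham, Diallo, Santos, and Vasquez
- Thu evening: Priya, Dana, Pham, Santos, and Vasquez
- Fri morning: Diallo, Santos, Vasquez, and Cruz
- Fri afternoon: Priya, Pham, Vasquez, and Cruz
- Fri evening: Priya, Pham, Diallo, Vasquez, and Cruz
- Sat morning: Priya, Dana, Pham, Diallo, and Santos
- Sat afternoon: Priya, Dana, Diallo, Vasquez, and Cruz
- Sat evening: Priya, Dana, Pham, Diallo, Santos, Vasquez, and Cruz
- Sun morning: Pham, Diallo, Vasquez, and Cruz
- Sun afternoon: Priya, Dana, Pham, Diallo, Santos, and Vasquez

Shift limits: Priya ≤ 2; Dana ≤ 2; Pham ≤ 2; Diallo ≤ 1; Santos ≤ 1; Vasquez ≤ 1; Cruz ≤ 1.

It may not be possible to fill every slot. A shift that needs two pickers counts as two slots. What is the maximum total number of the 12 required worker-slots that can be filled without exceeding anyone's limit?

Total capacity across all pickers is 2+2+2+1+1+1+1 = 10, and 12 slots are needed, so at most 10 can be filled.
An assignment achieving 10: Thu morning→Santos, Thu afternoon→Dana, Thu evening→Priya, Fri morning→Diallo, Fri afternoon→Priya, Fri evening→Pham, Sat morning→Dana, Sat afternoon→Vasquez, Sat evening→Cruz, Sun morning→Pham.
Loads: Priya 2/2, Dana 2/2, Pham 2/2, Diallo 1/1, Santos 1/1, Vasquez 1/1, Cruz 1/1.

10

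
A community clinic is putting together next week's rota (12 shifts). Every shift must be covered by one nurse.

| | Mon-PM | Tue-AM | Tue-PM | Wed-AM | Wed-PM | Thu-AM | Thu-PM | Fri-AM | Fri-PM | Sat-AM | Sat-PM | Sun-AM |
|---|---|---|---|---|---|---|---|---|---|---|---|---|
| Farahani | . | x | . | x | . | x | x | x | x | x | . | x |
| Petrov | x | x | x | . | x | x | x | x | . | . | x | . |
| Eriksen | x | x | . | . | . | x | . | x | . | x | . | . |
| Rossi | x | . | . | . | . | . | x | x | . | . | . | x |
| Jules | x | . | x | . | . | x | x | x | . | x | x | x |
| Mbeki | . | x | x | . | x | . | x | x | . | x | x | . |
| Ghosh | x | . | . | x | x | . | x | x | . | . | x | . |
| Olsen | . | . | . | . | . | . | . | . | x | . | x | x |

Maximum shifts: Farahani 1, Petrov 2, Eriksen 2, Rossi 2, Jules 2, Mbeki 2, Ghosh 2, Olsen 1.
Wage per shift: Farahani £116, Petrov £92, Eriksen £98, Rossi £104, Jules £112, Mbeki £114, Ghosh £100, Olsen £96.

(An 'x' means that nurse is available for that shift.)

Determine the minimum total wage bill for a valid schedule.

£1222

Picking the cheapest available nurse for each shift independently would cost £1126, but that ignores the shift limits.
An optimal schedule: Mon-PM→Ghosh, Tue-AM→Eriksen, Tue-PM→Petrov, Wed-AM→Ghosh, Wed-PM→Petrov, Thu-AM→Eriksen, Thu-PM→Rossi, Fri-AM→Mbeki, Fri-PM→Olsen, Sat-AM→Jules, Sat-PM→Jules, Sun-AM→Rossi.
Total: 100 + 98 + 92 + 100 + 92 + 98 + 104 + 114 + 96 + 112 + 112 + 104 = £1222.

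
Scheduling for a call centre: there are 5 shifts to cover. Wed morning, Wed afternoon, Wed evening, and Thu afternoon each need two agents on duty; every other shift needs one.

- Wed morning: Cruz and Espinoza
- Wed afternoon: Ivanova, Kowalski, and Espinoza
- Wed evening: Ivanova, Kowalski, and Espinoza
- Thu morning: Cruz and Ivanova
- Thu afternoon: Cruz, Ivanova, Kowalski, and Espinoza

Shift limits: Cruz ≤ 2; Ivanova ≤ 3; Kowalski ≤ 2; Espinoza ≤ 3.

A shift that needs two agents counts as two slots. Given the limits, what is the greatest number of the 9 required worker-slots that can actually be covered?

Total capacity across all agents is 2+3+2+3 = 10, and 9 slots are needed, so at most 9 can be filled.
An assignment achieving 9: Wed morning→Cruz+Espinoza, Wed afternoon→Ivanova+Kowalski, Wed evening→Ivanova+Kowalski, Thu morning→Cruz, Thu afternoon→Ivanova+Espinoza.
Loads: Cruz 2/2, Ivanova 3/3, Kowalski 2/2, Espinoza 2/3.

9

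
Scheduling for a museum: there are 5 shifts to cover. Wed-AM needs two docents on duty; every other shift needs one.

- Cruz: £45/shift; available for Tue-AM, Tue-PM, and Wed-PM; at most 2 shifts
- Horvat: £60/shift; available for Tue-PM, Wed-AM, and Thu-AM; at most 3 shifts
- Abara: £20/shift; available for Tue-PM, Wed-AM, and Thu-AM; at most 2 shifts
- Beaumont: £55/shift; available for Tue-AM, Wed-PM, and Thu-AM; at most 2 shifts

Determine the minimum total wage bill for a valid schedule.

Wed-AM can only be covered by Horvat and Abara, so that assignment is forced.
Picking the cheapest available docent for each shift independently would cost £210, but that ignores the shift limits.
An optimal schedule: Tue-AM→Cruz, Tue-PM→Abara, Wed-AM→Abara+Horvat, Wed-PM→Cruz, Thu-AM→Beaumont.
Total: 45 + 20 + 20 + 60 + 45 + 55 = £245.

£245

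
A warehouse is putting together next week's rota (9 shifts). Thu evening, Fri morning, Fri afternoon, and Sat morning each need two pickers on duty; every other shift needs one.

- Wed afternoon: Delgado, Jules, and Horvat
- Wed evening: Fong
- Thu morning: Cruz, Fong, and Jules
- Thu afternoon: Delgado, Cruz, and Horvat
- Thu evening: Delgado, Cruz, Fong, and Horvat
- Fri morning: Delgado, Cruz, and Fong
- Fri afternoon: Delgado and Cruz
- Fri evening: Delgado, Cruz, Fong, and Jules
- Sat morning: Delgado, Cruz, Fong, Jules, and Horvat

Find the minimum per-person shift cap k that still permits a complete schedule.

3

With 5 pickers and 13 worker-slots to fill, someone must work at least ⌈13/5⌉ = 3 shifts, so k ≥ 3.
k = 3 works: Wed afternoon→Delgado, Wed evening→Fong, Thu morning→Cruz, Thu afternoon→Delgado, Thu evening→Fong+Horvat, Fri morning→Cruz+Fong, Fri afternoon→Delgado+Cruz, Fri evening→Jules, Sat morning→Jules+Horvat.
Loads: Delgado 3, Cruz 3, Fong 3, Jules 2, Horvat 2 — all ≤ 3.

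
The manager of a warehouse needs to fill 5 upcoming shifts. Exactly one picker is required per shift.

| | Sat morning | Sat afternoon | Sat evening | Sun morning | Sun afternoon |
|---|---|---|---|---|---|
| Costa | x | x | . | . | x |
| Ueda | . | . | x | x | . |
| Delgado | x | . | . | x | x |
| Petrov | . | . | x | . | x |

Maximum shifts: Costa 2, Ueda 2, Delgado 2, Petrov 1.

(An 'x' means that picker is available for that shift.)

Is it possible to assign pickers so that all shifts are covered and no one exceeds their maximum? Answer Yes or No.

Sat afternoon can only be covered by Costa, so that assignment is forced.
One valid schedule: Sat morning→Costa, Sat afternoon→Costa, Sat evening→Ueda, Sun morning→Ueda, Sun afternoon→Delgado.
Loads: Costa 2/2, Ueda 2/2, Delgado 1/2, Petrov 0/1 — all within limits.

Yes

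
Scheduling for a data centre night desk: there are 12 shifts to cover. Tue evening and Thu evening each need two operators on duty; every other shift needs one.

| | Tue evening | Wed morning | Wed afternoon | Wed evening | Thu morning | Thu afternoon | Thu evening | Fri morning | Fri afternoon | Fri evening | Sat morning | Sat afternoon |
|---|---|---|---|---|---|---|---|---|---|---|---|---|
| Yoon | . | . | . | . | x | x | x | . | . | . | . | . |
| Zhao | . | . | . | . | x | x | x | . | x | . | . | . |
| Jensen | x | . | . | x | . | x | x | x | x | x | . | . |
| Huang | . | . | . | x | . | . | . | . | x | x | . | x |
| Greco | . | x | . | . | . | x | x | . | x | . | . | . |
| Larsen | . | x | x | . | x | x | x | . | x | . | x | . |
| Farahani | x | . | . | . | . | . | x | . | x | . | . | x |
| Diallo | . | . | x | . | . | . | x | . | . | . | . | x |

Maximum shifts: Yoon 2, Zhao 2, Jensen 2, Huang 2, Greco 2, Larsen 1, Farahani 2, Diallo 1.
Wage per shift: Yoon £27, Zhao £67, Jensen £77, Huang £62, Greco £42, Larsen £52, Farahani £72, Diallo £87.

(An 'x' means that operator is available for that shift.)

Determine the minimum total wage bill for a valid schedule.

£833

Tue evening can only be covered by Jensen and Farahani, so that assignment is forced.
Fri morning can only be covered by Jensen, so that assignment is forced.
Sat morning can only be covered by Larsen, so that assignment is forced.
Picking the cheapest available operator for each shift independently would cost £723, but that ignores the shift limits.
An optimal schedule: Tue evening→Jensen+Farahani, Wed morning→Greco, Wed afternoon→Diallo, Wed evening→Huang, Thu morning→Yoon, Thu afternoon→Yoon, Thu evening→Zhao+Greco, Fri morning→Jensen, Fri afternoon→Zhao, Fri evening→Huang, Sat morning→Larsen, Sat afternoon→Farahani.
Total: 77 + 72 + 42 + 87 + 62 + 27 + 27 + 67 + 42 + 77 + 67 + 62 + 52 + 72 = £833.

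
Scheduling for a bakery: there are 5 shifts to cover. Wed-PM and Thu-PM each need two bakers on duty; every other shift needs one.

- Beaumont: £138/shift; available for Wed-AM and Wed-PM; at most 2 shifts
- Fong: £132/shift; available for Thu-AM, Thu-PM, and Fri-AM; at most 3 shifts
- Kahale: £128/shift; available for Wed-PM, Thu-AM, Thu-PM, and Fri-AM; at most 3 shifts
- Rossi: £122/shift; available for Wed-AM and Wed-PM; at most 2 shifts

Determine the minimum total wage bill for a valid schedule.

Thu-PM can only be covered by Fong and Kahale, so that assignment is forced.
Picking the cheapest available baker for each shift independently would cost £888, but that ignores the shift limits.
An optimal schedule: Wed-AM→Rossi, Wed-PM→Rossi+Kahale, Thu-AM→Kahale, Thu-PM→Kahale+Fong, Fri-AM→Fong.
Total: 122 + 122 + 128 + 128 + 128 + 132 + 132 = £892.

£892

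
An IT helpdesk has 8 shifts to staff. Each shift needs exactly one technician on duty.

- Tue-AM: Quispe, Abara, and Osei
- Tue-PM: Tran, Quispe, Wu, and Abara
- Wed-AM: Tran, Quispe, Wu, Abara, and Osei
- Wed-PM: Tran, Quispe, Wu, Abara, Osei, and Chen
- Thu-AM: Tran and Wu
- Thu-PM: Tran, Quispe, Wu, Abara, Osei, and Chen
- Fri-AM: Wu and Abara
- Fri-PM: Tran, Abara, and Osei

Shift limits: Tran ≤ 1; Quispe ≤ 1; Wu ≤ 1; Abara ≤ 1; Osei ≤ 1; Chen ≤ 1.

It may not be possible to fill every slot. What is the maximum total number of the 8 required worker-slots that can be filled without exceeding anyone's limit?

6

Total capacity across all technicians is 1+1+1+1+1+1 = 6, and 8 slots are needed, so at most 6 can be filled.
An assignment achieving 6: Tue-AM→Quispe, Wed-AM→Osei, Wed-PM→Chen, Thu-AM→Tran, Fri-AM→Wu, Fri-PM→Abara.
Loads: Tran 1/1, Quispe 1/1, Wu 1/1, Abara 1/1, Osei 1/1, Chen 1/1.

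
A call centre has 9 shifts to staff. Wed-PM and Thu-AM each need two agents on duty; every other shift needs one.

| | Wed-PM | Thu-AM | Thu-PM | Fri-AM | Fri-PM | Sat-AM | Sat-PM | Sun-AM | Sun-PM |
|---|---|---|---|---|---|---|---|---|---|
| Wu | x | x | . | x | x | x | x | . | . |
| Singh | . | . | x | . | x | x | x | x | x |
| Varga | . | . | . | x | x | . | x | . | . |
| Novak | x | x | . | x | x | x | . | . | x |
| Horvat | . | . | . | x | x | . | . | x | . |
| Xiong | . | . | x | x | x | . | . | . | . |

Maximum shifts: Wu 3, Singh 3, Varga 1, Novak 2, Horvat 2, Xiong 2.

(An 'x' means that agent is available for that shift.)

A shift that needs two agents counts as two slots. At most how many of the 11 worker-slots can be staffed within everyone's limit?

11

Total capacity across all agents is 3+3+1+2+2+2 = 13, and 11 slots are needed, so at most 11 can be filled.
An assignment achieving 11: Wed-PM→Wu+Novak, Thu-AM→Wu+Novak, Thu-PM→Singh, Fri-AM→Horvat, Fri-PM→Horvat, Sat-AM→Wu, Sat-PM→Varga, Sun-AM→Singh, Sun-PM→Singh.
Loads: Wu 3/3, Singh 3/3, Varga 1/1, Novak 2/2, Horvat 2/2, Xiong 0/2.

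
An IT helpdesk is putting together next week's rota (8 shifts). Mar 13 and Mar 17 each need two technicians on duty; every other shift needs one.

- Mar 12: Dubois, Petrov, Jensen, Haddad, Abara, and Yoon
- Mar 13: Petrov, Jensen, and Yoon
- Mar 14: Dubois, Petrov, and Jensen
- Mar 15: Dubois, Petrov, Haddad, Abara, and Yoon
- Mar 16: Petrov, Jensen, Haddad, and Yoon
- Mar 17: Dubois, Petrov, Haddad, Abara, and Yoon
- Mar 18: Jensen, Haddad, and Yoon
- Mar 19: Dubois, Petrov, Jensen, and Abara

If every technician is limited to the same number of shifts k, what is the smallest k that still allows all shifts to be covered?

With 6 technicians and 10 worker-slots to fill, someone must work at least ⌈10/6⌉ = 2 shifts, so k ≥ 2.
k = 2 works: Mar 12→Haddad, Mar 13→Petrov+Jensen, Mar 14→Dubois, Mar 15→Haddad, Mar 16→Petrov, Mar 17→Abara+Yoon, Mar 18→Jensen, Mar 19→Dubois.
Loads: Dubois 2, Petrov 2, Jensen 2, Haddad 2, Abara 1, Yoon 1 — all ≤ 2.

2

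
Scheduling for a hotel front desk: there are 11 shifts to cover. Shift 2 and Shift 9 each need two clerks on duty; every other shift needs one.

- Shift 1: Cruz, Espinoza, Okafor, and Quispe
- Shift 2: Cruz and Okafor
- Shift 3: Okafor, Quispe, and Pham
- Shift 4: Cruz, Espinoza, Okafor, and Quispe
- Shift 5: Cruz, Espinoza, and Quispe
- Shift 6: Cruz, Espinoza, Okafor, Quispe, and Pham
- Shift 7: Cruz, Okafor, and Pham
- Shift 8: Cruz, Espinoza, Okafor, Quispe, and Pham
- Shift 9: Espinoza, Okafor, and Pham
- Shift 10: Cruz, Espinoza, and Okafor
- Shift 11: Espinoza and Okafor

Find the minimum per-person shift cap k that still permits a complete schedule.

3

With 5 clerks and 13 worker-slots to fill, someone must work at least ⌈13/5⌉ = 3 shifts, so k ≥ 3.
k = 3 works: Shift 1→Quispe, Shift 2→Cruz+Okafor, Shift 3→Okafor, Shift 4→Quispe, Shift 5→Cruz, Shift 6→Quispe, Shift 7→Cruz, Shift 8→Pham, Shift 9→Espinoza+Okafor, Shift 10→Espinoza, Shift 11→Espinoza.
Loads: Cruz 3, Espinoza 3, Okafor 3, Quispe 3, Pham 1 — all ≤ 3.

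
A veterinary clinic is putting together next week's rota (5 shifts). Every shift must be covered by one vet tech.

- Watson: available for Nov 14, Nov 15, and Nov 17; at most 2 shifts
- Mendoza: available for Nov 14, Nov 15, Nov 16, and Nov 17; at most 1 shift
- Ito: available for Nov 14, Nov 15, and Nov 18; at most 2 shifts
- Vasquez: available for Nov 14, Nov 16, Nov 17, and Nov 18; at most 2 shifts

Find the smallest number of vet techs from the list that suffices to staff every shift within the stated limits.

5 slots to fill and no one can take more than 2, so at least ⌈5/2⌉ = 3 vet techs are needed.
Watson, Mendoza, and Ito alone can cover everything: Nov 14→Watson, Nov 15→Ito, Nov 16→Mendoza, Nov 17→Watson, Nov 18→Ito.

3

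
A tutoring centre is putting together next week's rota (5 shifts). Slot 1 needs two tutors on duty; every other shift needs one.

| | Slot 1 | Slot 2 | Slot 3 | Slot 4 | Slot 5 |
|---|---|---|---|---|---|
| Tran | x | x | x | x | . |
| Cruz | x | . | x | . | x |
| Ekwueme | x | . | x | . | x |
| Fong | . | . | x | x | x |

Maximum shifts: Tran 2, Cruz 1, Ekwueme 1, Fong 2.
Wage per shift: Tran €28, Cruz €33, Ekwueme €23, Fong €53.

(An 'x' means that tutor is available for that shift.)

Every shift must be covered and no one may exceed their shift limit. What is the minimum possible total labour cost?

Slot 2 can only be covered by Tran, so that assignment is forced.
Picking the cheapest available tutor for each shift independently would cost €153, but that ignores the shift limits.
An optimal schedule: Slot 1→Cruz+Ekwueme, Slot 2→Tran, Slot 3→Fong, Slot 4→Tran, Slot 5→Fong.
Total: 33 + 23 + 28 + 53 + 28 + 53 = €218.

€218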